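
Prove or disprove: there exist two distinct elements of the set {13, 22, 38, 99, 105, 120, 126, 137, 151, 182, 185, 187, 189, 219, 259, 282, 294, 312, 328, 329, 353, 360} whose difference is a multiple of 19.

Reduce each element mod 19: 13↦13, 22↦3, 38↦0, 99↦4, 105↦10, 120↦6, 126↦12, 137↦4, 151↦18, 182↦11, 185↦14, 187↦16, 189↦18, 219↦10, 259↦12, 282↦16, 294↦9, 312↦8, 328↦5, 329↦6, 353↦11, 360↦18. The residue 4 repeats (at 99 and 137), and 137 − 99 = 38 = 2·19.

The pair (99, 137) works.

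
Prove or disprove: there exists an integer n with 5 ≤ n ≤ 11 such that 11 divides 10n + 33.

n = 11 works, since 10·11 + 33 = 143 = 13·11.

n = 11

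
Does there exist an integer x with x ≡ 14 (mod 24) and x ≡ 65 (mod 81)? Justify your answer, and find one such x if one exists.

The moduli are not coprime: gcd(24, 81) = 3. Compatibility requires 3 ∣ (65 − 14) = 51, which holds, so solutions exist.
Put x = 14 + 24t, so we need 24t ≡ 51 (mod 81), equivalently (divide by 3) 8t ≡ 17 (mod 27).
Note 8·17 = 136 ≡ 1 (mod 27) (as 136 − 1 = 5·27), so 8⁻¹ ≡ 17.
Multiplying by 17: t ≡ 17·17 = 289 ≡ 19 (mod 27).
Then x = 14 + 24·19 = 470.
Check: 470 mod 24 = 14, 470 mod 81 = 65. ✓

x = 470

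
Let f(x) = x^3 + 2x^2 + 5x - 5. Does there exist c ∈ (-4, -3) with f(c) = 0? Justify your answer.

Evaluate at the endpoints: f(-4) = -57, f(-3) = -29 — same sign (negative).
f'(x) = 3x^2 + 4x + 5 has discriminant 4² − 4·3·5 = -44 < 0, so f' has no real roots and is positive for every real x.
So f is strictly increasing; between -4 and -3 its values lie between f(-4) = -57 and f(-3) = -29, all negative. Therefore f has no root in (-4, -3).

f has no root in that interval.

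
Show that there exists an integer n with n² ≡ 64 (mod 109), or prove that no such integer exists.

n = 101

n = 101 works: 101² = 10201, and 10201 − 64 = 10137 = 93·109.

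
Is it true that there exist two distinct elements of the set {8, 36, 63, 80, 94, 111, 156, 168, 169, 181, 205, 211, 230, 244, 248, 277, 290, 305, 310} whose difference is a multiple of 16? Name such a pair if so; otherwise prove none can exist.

Reduce each element mod 16: 8↦8, 36↦4, 63↦15, 80↦0, 94↦14, 111↦15, 156↦12, 168↦8, 169↦9, 181↦5, 205↦13, 211↦3, 230↦6, 244↦4, 248↦8, 277↦5, 290↦2, 305↦1, 310↦6. The residue 8 repeats (at 8 and 168), and 168 − 8 = 160 = 10·16.

The pair (8, 168) works.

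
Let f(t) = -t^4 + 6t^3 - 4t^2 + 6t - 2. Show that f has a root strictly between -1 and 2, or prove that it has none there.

f(-1) = -19 and f(2) = 26, which have opposite signs.
As a polynomial, f is continuous on every closed interval.
By the Intermediate Value Theorem, f takes the value 0 somewhere in the open interval.

Yes, f has a root in the interval.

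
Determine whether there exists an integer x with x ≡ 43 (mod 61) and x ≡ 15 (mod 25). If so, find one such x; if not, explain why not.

x = 165

gcd(61, 25) = 1, so the Chinese Remainder Theorem guarantees exactly one residue class mod 1525 satisfying both.
Write x = 43 + 61t and require 43 + 61t ≡ 15 (mod 25), i.e. 61t ≡ 22 (mod 25).
61 ≡ 11 (mod 25), so this reads 11t ≡ 22 (mod 25). To invert 11 modulo 25: 25 = 2·11 + 3, 11 = 3·3 + 2, 3 = 1·2 + 1, 2 = 2·1 + 0, and unwinding, 1 = 3 − 1·2 = 3 − (11 − 3·3) = −11 + 4·3 = −11 + 4·(25 − 2·11) = 4·25 − 9·11. Thus 11⁻¹ ≡ -9 ≡ 16 (mod 25).
Multiplying by 16: t ≡ 16·22 = 352 ≡ 2 (mod 25).
Taking t = 2 gives x = 43 + 61·2 = 165.
Indeed 165 ≡ 43 (mod 61) and 165 ≡ 15 (mod 25).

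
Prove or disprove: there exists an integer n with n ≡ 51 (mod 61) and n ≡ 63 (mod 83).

Since 61 and 83 share no common factor, CRT says the pair of congruences has a solution (unique mod 5063).
Any solution of the first congruence is n = 51 + 61t; substituting into the second, 61t ≡ 63 − 51 ≡ 12 (mod 83).
Since 61·49 = 2989 = 36·83 + 1, the inverse of 61 mod 83 is 49.
Multiplying by 49: t ≡ 49·12 = 588 ≡ 7 (mod 83).
Taking t = 7 gives n = 51 + 61·7 = 478.
Check: 478 mod 61 = 51, 478 mod 83 = 63. ✓

n = 478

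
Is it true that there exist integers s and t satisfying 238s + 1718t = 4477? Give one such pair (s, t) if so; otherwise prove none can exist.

gcd(238, 1718) = 2, so every integer of the form 238s + 1718t is a multiple of 2.
But 4477 is not a multiple of 2 (it leaves remainder 1).
Hence no integers s, t satisfy the equation.

No such integers exist.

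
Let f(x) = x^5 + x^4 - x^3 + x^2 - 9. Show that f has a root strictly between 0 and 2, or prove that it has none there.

Such a root exists.

f(0) = -9 and f(2) = 35, which have opposite signs.
As a polynomial, f is continuous on every closed interval.
By the Intermediate Value Theorem, f takes the value 0 somewhere in the open interval.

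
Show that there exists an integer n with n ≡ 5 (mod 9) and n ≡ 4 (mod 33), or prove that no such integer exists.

No such integer exists.

gcd(9, 33) = 3. If n ≡ 5 (mod 9) and n ≡ 4 (mod 33), then n ≡ 5 (mod 3) and n ≡ 4 (mod 3).
But 5 mod 3 = 2 while 4 mod 3 = 1, a contradiction.
So no integer satisfies both congruences.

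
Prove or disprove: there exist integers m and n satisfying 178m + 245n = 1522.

m = 204, n = -142

Since gcd(178, 245) = 1, every integer is an integer combination of 178 and 245.
Euclidean algorithm: 245 = 1·178 + 67, 178 = 2·67 + 44, 67 = 1·44 + 23, 44 = 1·23 + 21, 23 = 1·21 + 2, 21 = 10·2 + 1, 2 = 2·1 + 0.
Unwinding: 1 = 21 − 10·2 = 21 − 10·(23 − 1·21) = −10·23 + 11·21 = −10·23 + 11·(44 − 1·23) = 11·44 − 21·23 = 11·44 − 21·(67 − 1·44) = −21·67 + 32·44 = −21·67 + 32·(178 − 2·67) = 32·178 − 85·67 = 32·178 − 85·(245 − 1·178) = −85·245 + 117·178, i.e. 178·117 + 245·(-85) = 1.
Times 1522: 178·178074 + 245·(-129370) = 1522, so (178074, -129370) solves it.
Subtracting 726·245 from m and adding 726·178 to n gives the tidier solution (204, -142).
Check: 178·204 + 245·(-142) = 36312 − 34790 = 1522. ✓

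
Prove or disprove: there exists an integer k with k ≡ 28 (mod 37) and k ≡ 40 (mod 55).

gcd(37, 55) = 1, so the Chinese Remainder Theorem guarantees exactly one residue class mod 2035 satisfying both.
Write k = 28 + 37t and require 28 + 37t ≡ 40 (mod 55), i.e. 37t ≡ 12 (mod 55).
Invert 37 mod 55 by the Euclidean algorithm: 55 = 1·37 + 18, 37 = 2·18 + 1, 18 = 18·1 + 0; back-substituting, 1 = 37 − 2·18 = 37 − 2·(55 − 1·37) = −2·55 + 3·37. Hence 37·3 ≡ 1, so 37⁻¹ ≡ 3 (mod 55).
Therefore t ≡ 3·12 = 36 (mod 55).
Taking t = 36 gives k = 28 + 37·36 = 1360.
Verify: 1360 = 36·37 + 28 and 1360 = 24·55 + 40. ✓

k = 1360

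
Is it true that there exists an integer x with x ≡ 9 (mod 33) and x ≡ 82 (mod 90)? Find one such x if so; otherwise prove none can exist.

Both moduli are multiples of 3 = gcd(33, 90), so any solution would satisfy x ≡ 9 and x ≡ 82 modulo 3 simultaneously.
But 9 mod 3 = 0 while 82 mod 3 = 1, a contradiction.
Hence the system has no solution.

No such integer exists.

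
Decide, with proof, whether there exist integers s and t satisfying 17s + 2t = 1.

Since gcd(17, 2) = 1, every integer is an integer combination of 17 and 2.
Euclidean algorithm: 17 = 8·2 + 1, 2 = 2·1 + 0.
Unwinding: 1 = 17 − 8·2, i.e. 17·1 + 2·(-8) = 1.
So (s, t) = (1, -8) is a solution.
Indeed 17·1 + 2·(-8) = 17 − 16 = 1.

s = 1, t = -8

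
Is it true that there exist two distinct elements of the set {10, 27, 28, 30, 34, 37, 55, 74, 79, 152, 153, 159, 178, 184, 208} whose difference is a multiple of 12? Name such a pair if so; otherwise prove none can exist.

The pair (10, 34) works.

Reduce each element mod 12: 10↦10, 27↦3, 28↦4, 30↦6, 34↦10, 37↦1, 55↦7, 74↦2, 79↦7, 152↦8, 153↦9, 159↦3, 178↦10, 184↦4, 208↦4. The residue 10 repeats (at 10 and 34), and 34 − 10 = 24 = 2·12.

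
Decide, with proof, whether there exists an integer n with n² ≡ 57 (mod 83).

83 is prime, so by Euler's criterion 57 is a square mod 83 iff 57^((83−1)/2) = 57^41 ≡ 1 (mod 83).
Repeated squaring mod 83: 57^2 = 3249 ≡ 12; 57^4 ≡ 12² = 144 ≡ 61; 57^8 ≡ 61² = 3721 ≡ 69; 57^16 ≡ 69² = 4761 ≡ 30; 57^32 ≡ 30² = 900 ≡ 70.
Since 41 = 32 + 8 + 1, 57^41 ≡ 70 · 69 · 57; multiplying out mod 83: 70·69 = 4830 ≡ 16, then 16·57 = 912 ≡ 82. Thus 57^41 ≡ 82 ≡ −1 (mod 83).
By Euler's criterion 57 is a quadratic non-residue mod 83: no n satisfies n² ≡ 57 (mod 83).

No such integer exists.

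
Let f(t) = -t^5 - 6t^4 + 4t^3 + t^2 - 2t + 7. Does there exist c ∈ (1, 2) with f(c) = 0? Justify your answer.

f(1) = 3 and f(2) = -89, which have opposite signs.
f is continuous everywhere (it is a polynomial), in particular on [1, 2].
So by the Intermediate Value Theorem there is a c strictly between 1 and 2 with f(c) = 0.

Such a root exists.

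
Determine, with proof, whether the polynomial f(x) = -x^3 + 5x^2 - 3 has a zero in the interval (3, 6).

Such a root exists.

f(3) = 15 and f(6) = -39, which have opposite signs.
f is continuous everywhere (it is a polynomial), in particular on [3, 6].
By the Intermediate Value Theorem f must vanish at some point of (3, 6).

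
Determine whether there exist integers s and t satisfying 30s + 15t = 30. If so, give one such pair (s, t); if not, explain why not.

Every value of 30s + 15t is a multiple of gcd(30, 15) = 15; since 15 ∣ 30, solutions exist.
Dividing through by 15 reduces the equation to 2s + 1t = 2.
With a unit coefficient on t, (s, t) = (0, 2) is an immediate solution.
Indeed 30·0 + 15·2 = 0 + 30 = 30.

s = 0, t = 2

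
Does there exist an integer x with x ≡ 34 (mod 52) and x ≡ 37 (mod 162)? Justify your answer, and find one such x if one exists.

Both moduli are multiples of 2 = gcd(52, 162), so any solution would satisfy x ≡ 34 and x ≡ 37 modulo 2 simultaneously.
But 34 mod 2 = 0 while 37 mod 2 = 1, a contradiction.
Hence the system has no solution.

There is no such integer.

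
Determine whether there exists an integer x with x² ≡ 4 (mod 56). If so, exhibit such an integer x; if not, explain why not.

x = 30

Take x = 30. Then 30² = 900 = 16·56 + 4, so 30² ≡ 4 (mod 56).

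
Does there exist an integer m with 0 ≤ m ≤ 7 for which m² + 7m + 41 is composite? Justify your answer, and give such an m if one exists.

At m = 6: 6² + 7·6 + 41 = 119 = 7·17, which is composite.

m = 6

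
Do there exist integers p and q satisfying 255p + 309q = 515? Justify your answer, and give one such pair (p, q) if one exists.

Any value of 255p + 309q is a multiple of gcd(255, 309) = 3.
But 515 is not a multiple of 3 (it leaves remainder 2).
Therefore 255p + 309q = 515 has no solution in integers.

No, no such integers exist.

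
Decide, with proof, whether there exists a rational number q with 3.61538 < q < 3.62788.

Look for a denominator N such that an integer falls strictly between N·3.61538 and N·3.62788. N = 8 works: 8·3.61538 = 28.92304 < 29 < 29.02304 = 8·3.62788.
So q = 29/8 works: it is a ratio of integers, and dividing 8·3.61538 < 29 < 8·3.62788 through by 8 gives 3.61538 < 29/8 < 3.62788.

q = 29/8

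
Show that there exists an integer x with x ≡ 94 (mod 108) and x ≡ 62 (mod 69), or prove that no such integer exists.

Both moduli are multiples of 3 = gcd(108, 69), so any solution would satisfy x ≡ 94 and x ≡ 62 modulo 3 simultaneously.
These are incompatible: 94 − 62 = 32 is not divisible by 3.
Therefore no such x exists.

No such integer exists.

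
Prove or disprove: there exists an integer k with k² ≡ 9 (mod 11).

Take k = 3. Then 3² = 9, and since 0 ≤ 9 < 11 this is already reduced: 3² ≡ 9 (mod 11).

k = 3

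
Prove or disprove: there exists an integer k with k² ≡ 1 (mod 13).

k = 12

Take k = 12. Then 12² = 144 = 11·13 + 1, so 12² ≡ 1 (mod 13).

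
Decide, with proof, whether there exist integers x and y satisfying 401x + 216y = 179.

x = 43, y = -79

401 and 216 are coprime, so 401x + 216y ranges over all of ℤ.
Dividing repeatedly: 401 = 1·216 + 185, 216 = 1·185 + 31, 185 = 5·31 + 30, 31 = 1·30 + 1, 30 = 30·1 + 0.
Back-substituting, 1 = 31 − 1·30 = 31 − (185 − 5·31) = −185 + 6·31 = −185 + 6·(216 − 1·185) = 6·216 − 7·185 = 6·216 − 7·(401 − 1·216) = −7·401 + 13·216; that is, 401·(-7) + 216·13 = 1.
Times 179: 401·(-1253) + 216·2327 = 179, so (-1253, 2327) solves it.
The general solution is x = -1253 + 216k, y = 2327 − 401k; taking k = 6 gives the smaller pair x = 43, y = -79.
Indeed 401·43 + 216·(-79) = 17243 − 17064 = 179.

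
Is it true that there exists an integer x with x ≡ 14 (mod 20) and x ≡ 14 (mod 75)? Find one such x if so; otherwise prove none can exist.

x = 14

The moduli are not coprime: gcd(20, 75) = 5. Compatibility requires 5 ∣ (14 − 14) = 0, which holds, so solutions exist.
In fact x = 14 itself already satisfies 14 mod 75 = 14.
Verify: 14 = 0·20 + 14 and 14 = 0·75 + 14. ✓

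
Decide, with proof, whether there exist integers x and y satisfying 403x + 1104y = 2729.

x = 467, y = -168

Since gcd(403, 1104) = 1, every integer is an integer combination of 403 and 1104.
Run the Euclidean algorithm on 1104 and 403: 1104 = 2·403 + 298, 403 = 1·298 + 105, 298 = 2·105 + 88, 105 = 1·88 + 17, 88 = 5·17 + 3, 17 = 5·3 + 2, 3 = 1·2 + 1, 2 = 2·1 + 0.
Back-substituting, 1 = 3 − 1·2 = 3 − (17 − 5·3) = −17 + 6·3 = −17 + 6·(88 − 5·17) = 6·88 − 31·17 = 6·88 − 31·(105 − 1·88) = −31·105 + 37·88 = −31·105 + 37·(298 − 2·105) = 37·298 − 105·105 = 37·298 − 105·(403 − 1·298) = −105·403 + 142·298 = −105·403 + 142·(1104 − 2·403) = 142·1104 − 389·403; that is, 403·(-389) + 1104·142 = 1.
Scaling by 2729 gives the particular solution (x, y) = (-1061581, 387518).
Shifting by a multiple of (1104, −403) keeps it a solution: x = -1061581 + 962·1104 = 467, y = 387518 − 962·403 = -168.
Indeed 403·467 + 1104·(-168) = 188201 − 185472 = 2729.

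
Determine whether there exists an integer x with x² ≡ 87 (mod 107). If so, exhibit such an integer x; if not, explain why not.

x = 80 works: 80² = 6400, and 6400 − 87 = 6313 = 59·107.

x = 80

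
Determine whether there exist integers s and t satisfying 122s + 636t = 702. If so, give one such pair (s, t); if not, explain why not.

Since gcd(122, 636) = 2 and 702 = 2·351, Bézout's identity guarantees a solution.
Dividing through by 2 reduces the equation to 61s + 318t = 351.
Run the Euclidean algorithm on 318 and 61: 318 = 5·61 + 13, 61 = 4·13 + 9, 13 = 1·9 + 4, 9 = 2·4 + 1, 4 = 4·1 + 0.
Working back up the chain: 1 = 9 − 2·4 = 9 − 2·(13 − 1·9) = −2·13 + 3·9 = −2·13 + 3·(61 − 4·13) = 3·61 − 14·13 = 3·61 − 14·(318 − 5·61) = −14·318 + 73·61. So 61·73 + 318·(-14) = 1.
Multiplying through by 351: s = 73·351 = 25623, t = (-14)·351 = -4914 is a solution.
The general solution is s = 25623 + 318k, t = -4914 − 61k; taking k = -80 gives the smaller pair s = 183, t = -34.
Indeed 122·183 + 636·(-34) = 22326 − 21624 = 702.

s = 183, t = -34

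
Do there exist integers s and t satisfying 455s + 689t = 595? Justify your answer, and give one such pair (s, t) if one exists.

gcd(455, 689) = 13, so every integer of the form 455s + 689t is a multiple of 13.
But 595 is not a multiple of 13 (it leaves remainder 10).
Hence no integers s, t satisfy the equation.

There are no such integers.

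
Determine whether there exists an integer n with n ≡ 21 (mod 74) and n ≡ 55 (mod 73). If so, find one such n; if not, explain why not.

n = 2537

gcd(74, 73) = 1, so the Chinese Remainder Theorem guarantees exactly one residue class mod 5402 satisfying both.
Write n = 21 + 74t and require 21 + 74t ≡ 55 (mod 73), i.e. 74t ≡ 34 (mod 73).
74 ≡ 1 (mod 73), so this reads 1t ≡ 34 (mod 73). So t ≡ 34 (mod 73).
With t = 34: n = 21 + 74·34 = 2537.
Indeed 2537 ≡ 21 (mod 74) and 2537 ≡ 55 (mod 73).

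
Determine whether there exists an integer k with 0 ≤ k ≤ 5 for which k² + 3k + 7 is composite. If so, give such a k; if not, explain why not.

k = 4

At k = 4: 4² + 3·4 + 7 = 35 = 5·7, which is composite.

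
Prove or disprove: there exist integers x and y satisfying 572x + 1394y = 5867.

Any value of 572x + 1394y is a multiple of gcd(572, 1394) = 2.
But 5867 is not a multiple of 2 (it leaves remainder 1).
Therefore 572x + 1394y = 5867 has no solution in integers.

No such integers exist.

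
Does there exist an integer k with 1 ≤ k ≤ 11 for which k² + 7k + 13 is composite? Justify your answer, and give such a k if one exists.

k = 7

At k = 7: 7² + 7·7 + 13 = 111 = 3·37, which is composite.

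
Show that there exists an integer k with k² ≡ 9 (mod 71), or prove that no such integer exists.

Take k = 68. Then 68² = 4624 = 65·71 + 9, so 68² ≡ 9 (mod 71).

k = 68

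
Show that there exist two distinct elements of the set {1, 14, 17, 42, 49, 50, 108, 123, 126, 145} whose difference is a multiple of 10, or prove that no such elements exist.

There is no such pair.

Reduce each element modulo 10: 1↦1, 14↦4, 17↦7, 42↦2, 49↦9, 50↦0, 108↦8, 123↦3, 126↦6, 145↦5.
All 10 residues are distinct, so no two elements differ by a multiple of 10.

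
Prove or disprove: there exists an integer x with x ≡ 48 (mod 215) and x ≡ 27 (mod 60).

Reduce both congruences modulo 5, which divides 215 and 60: they say x ≡ 48 (mod 5) and x ≡ 27 (mod 5).
These are incompatible: 48 − 27 = 21 is not divisible by 5.
Therefore no such x exists.

No such integer exists.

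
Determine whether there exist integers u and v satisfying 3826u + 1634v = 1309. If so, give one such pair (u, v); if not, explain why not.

gcd(3826, 1634) = 2, so every integer of the form 3826u + 1634v is a multiple of 2.
But 1309 = 2·654 + 1, so 2 ∤ 1309.
Hence no integers u, v satisfy the equation.

No such integers exist.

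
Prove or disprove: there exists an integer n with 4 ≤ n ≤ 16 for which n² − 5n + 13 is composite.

n = 16

At n = 16: 16² − 5·16 + 13 = 189 = 3·63, which is composite.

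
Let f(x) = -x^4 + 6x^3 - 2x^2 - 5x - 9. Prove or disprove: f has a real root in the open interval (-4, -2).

No such root exists.

The endpoint values f(-4) = -661 and f(-2) = -71 are both negative. Claim: f(x) < 0 for every x in (-4, -2).
Substitute x = -2 − u, where 0 < u < 2 on the interval. Expanding, f(-2 − u) = -u^4 - 14u^3 - 62u^2 - 107u - 71.
All 5 nonzero coefficients of this polynomial in u are negative; hence for u > 0 the value is a sum of negative terms (the constant -71 among them).
So f is strictly negative on (-4, -2); no root exists in the interval.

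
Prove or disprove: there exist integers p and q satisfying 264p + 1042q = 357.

Any value of 264p + 1042q is a multiple of gcd(264, 1042) = 2.
But 357 = 2·178 + 1, so 2 ∤ 357.
Therefore 264p + 1042q = 357 has no solution in integers.

No, no such integers exist.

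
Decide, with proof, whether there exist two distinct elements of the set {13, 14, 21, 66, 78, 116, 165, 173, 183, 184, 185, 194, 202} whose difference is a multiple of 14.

Residues mod 14: 13↦13, 14↦0, 21↦7, 66↦10, 78↦8, 116↦4, 165↦11, 173↦5, 183↦1, 184↦2, 185↦3, 194↦12, 202↦6.
These 13 residues are pairwise different, hence no difference of two elements is divisible by 14.

There is no such pair.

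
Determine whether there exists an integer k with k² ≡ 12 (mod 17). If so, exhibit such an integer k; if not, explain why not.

No such integer exists.

Computing k² mod 17 for k = 0, 1, …, 8 (enough, by the symmetry k ↦ 17 − k) gives 0, 1, 4, 9, 16, 8, 2, 15, 13.
The set of squares mod 17 is therefore {0, 1, 2, 4, 8, 9, 13, 15, 16}, which does not contain 12.
Therefore k² ≡ 12 (mod 17) has no solution.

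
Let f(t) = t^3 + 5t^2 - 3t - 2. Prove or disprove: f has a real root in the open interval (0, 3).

Yes, f has a root in the interval.

f(0) = -2 and f(3) = 61, which have opposite signs.
f is continuous everywhere (it is a polynomial), in particular on [0, 3].
By the Intermediate Value Theorem f must vanish at some point of (0, 3).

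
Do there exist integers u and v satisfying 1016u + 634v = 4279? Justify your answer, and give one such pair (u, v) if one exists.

Any value of 1016u + 634v is a multiple of gcd(1016, 634) = 2.
But 4279 = 2·2139 + 1, so 2 ∤ 4279.
So the equation is unsolvable over ℤ.

There are no such integers.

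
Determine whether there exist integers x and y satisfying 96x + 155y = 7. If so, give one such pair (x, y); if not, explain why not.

x = 147, y = -91

96 and 155 are coprime, so 96x + 155y ranges over all of ℤ.
Run the Euclidean algorithm on 155 and 96: 155 = 1·96 + 59, 96 = 1·59 + 37, 59 = 1·37 + 22, 37 = 1·22 + 15, 22 = 1·15 + 7, 15 = 2·7 + 1, 7 = 7·1 + 0.
Working back up the chain: 1 = 15 − 2·7 = 15 − 2·(22 − 1·15) = −2·22 + 3·15 = −2·22 + 3·(37 − 1·22) = 3·37 − 5·22 = 3·37 − 5·(59 − 1·37) = −5·59 + 8·37 = −5·59 + 8·(96 − 1·59) = 8·96 − 13·59 = 8·96 − 13·(155 − 1·96) = −13·155 + 21·96. So 96·21 + 155·(-13) = 1.
Scaling by 7 gives the particular solution (x, y) = (147, -91).
Indeed 96·147 + 155·(-91) = 14112 − 14105 = 7.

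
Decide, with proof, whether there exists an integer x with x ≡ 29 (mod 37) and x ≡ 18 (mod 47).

gcd(37, 47) = 1, so the Chinese Remainder Theorem guarantees exactly one residue class mod 1739 satisfying both.
Any solution of the first congruence is x = 29 + 37t; substituting into the second, 37t ≡ 18 − 29 ≡ 36 (mod 47).
Since 37·14 = 518 = 11·47 + 1, the inverse of 37 mod 47 is 14.
Therefore t ≡ 14·36 = 504 ≡ 34 (mod 47).
Taking t = 34 gives x = 29 + 37·34 = 1287.
Verify: 1287 = 34·37 + 29 and 1287 = 27·47 + 18. ✓

x = 1287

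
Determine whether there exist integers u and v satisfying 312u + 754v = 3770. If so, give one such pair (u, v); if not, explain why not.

Every value of 312u + 754v is a multiple of gcd(312, 754) = 26; since 26 ∣ 3770, solutions exist.
Dividing through by 26 reduces the equation to 12u + 29v = 145.
Dividing repeatedly: 29 = 2·12 + 5, 12 = 2·5 + 2, 5 = 2·2 + 1, 2 = 2·1 + 0.
Working back up the chain: 1 = 5 − 2·2 = 5 − 2·(12 − 2·5) = −2·12 + 5·5 = −2·12 + 5·(29 − 2·12) = 5·29 − 12·12. So 12·(-12) + 29·5 = 1.
Scaling by 145 gives the particular solution (u, v) = (-1740, 725).
Shifting by a multiple of (29, −12) keeps it a solution: u = -1740 + 60·29 = 0, v = 725 − 60·12 = 5.
Indeed 312·0 + 754·5 = 0 + 3770 = 3770.

u = 0, v = 5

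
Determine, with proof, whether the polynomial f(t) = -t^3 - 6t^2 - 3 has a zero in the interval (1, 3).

No such root exists.

f(1) = -10 and f(3) = -84, both negative, so a sign-change argument is unavailable; we show f keeps this sign on the whole interval.
Substitute t = 1 + u, where 0 < u < 2 on the interval. Expanding, f(1 + u) = -u^3 - 9u^2 - 15u - 10.
All 4 nonzero coefficients of this polynomial in u are negative; hence for u > 0 the value is a sum of negative terms (the constant -10 among them).
So f is strictly negative on (1, 3); no root exists in the interval.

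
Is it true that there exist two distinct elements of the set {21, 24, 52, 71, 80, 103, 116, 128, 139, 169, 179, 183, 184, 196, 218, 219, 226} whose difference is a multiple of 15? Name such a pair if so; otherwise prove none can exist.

24 mod 15 = 9 and 219 mod 15 = 9, so 219 − 24 = 195 = 13·15.

Yes: 24 and 219.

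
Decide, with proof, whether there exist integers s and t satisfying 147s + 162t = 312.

Every value of 147s + 162t is a multiple of gcd(147, 162) = 3; since 3 ∣ 312, solutions exist.
Dividing through by 3 reduces the equation to 49s + 54t = 104.
Run the Euclidean algorithm on 54 and 49: 54 = 1·49 + 5, 49 = 9·5 + 4, 5 = 1·4 + 1, 4 = 4·1 + 0.
Unwinding: 1 = 5 − 1·4 = 5 − (49 − 9·5) = −49 + 10·5 = −49 + 10·(54 − 1·49) = 10·54 − 11·49, i.e. 49·(-11) + 54·10 = 1.
Scaling by 104 gives the particular solution (s, t) = (-1144, 1040).
Shifting by a multiple of (54, −49) keeps it a solution: s = -1144 + 22·54 = 44, t = 1040 − 22·49 = -38.
Check: 147·44 + 162·(-38) = 6468 − 6156 = 312. ✓

s = 44, t = -38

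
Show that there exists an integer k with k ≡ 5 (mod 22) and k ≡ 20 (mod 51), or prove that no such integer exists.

gcd(22, 51) = 1, so the Chinese Remainder Theorem guarantees exactly one residue class mod 1122 satisfying both.
Write k = 5 + 22t and require 5 + 22t ≡ 20 (mod 51), i.e. 22t ≡ 15 (mod 51).
Note 22·7 = 154 ≡ 1 (mod 51) (as 154 − 1 = 3·51), so 22⁻¹ ≡ 7.
Therefore t ≡ 7·15 = 105 ≡ 3 (mod 51).
With t = 3: k = 5 + 22·3 = 71.
Check: 71 mod 22 = 5, 71 mod 51 = 20. ✓

k = 71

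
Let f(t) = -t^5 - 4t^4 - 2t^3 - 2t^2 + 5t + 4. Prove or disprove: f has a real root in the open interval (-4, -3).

f(-4) = 80 and f(-3) = -56, which have opposite signs.
Since f is a polynomial it is continuous on [-4, -3].
By the Intermediate Value Theorem, f takes the value 0 somewhere in the open interval.

Yes, f has a root in the interval.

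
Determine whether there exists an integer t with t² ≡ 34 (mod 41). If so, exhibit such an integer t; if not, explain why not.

There is no such integer.

Apply Euler's criterion with the prime 41: 34 is a quadratic residue iff 34^20 ≡ 1 (mod 41), and a non-residue iff it is ≡ −1.
Repeated squaring mod 41: 34^2 = 1156 ≡ 8; 34^4 ≡ 8² = 64 ≡ 23; 34^8 ≡ 23² = 529 ≡ 37; 34^16 ≡ 37² = 1369 ≡ 16.
Since 20 = 16 + 4, 34^20 ≡ 16 · 23; multiplying out mod 41: 16·23 = 368 ≡ 40. Thus 34^20 ≡ 40 ≡ −1 (mod 41).
The value −1 means 34 is a non-residue modulo 41, so t² ≡ 34 (mod 41) is impossible.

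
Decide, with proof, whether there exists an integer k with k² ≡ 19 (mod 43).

No such integer exists.

43 is prime, so by Euler's criterion 19 is a square mod 43 iff 19^((43−1)/2) = 19^21 ≡ 1 (mod 43).
Repeated squaring mod 43: 19^2 = 361 ≡ 17; 19^4 ≡ 17² = 289 ≡ 31; 19^8 ≡ 31² = 961 ≡ 15; 19^16 ≡ 15² = 225 ≡ 10.
Since 21 = 16 + 4 + 1, 19^21 ≡ 10 · 31 · 19; multiplying out mod 43: 10·31 = 310 ≡ 9, then 9·19 = 171 ≡ 42. Thus 19^21 ≡ 42 ≡ −1 (mod 43).
The value −1 means 19 is a non-residue modulo 43, so k² ≡ 19 (mod 43) is impossible.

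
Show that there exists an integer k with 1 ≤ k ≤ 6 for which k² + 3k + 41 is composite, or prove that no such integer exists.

k = 6

At k = 6: 6² + 3·6 + 41 = 95 = 5·19, which is composite.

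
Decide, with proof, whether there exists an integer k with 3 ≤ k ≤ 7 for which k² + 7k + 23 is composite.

At k = 7: 7² + 7·7 + 23 = 121 = 11·11, which is composite.

k = 7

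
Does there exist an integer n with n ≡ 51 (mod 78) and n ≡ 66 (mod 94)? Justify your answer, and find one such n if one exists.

Both moduli are multiples of 2 = gcd(78, 94), so any solution would satisfy n ≡ 51 and n ≡ 66 modulo 2 simultaneously.
But 51 mod 2 = 1 while 66 mod 2 = 0, a contradiction.
So no integer satisfies both congruences.

No, no such integer exists.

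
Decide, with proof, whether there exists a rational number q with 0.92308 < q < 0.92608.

Scale by 27: the interval becomes (24.92316, 25.00416), which contains the integer 25.
So q = 25/27 works: it is a ratio of integers, and dividing 27·0.92308 < 25 < 27·0.92608 through by 27 gives 0.92308 < 25/27 < 0.92608.

q = 25/27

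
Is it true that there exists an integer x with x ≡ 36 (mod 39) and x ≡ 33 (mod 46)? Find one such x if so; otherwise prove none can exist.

x = 309

Since 39 and 46 share no common factor, CRT says the pair of congruences has a solution (unique mod 1794).
Write x = 36 + 39t and require 36 + 39t ≡ 33 (mod 46), i.e. 39t ≡ 43 (mod 46).
Note 39·13 = 507 ≡ 1 (mod 46) (as 507 − 1 = 11·46), so 39⁻¹ ≡ 13.
Therefore t ≡ 13·43 = 559 ≡ 7 (mod 46).
With t = 7: x = 36 + 39·7 = 309.
Check: 309 mod 39 = 36, 309 mod 46 = 33. ✓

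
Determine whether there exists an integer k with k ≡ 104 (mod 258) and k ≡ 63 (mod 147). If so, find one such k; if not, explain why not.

Reduce both congruences modulo 3, which divides 258 and 147: they say k ≡ 104 (mod 3) and k ≡ 63 (mod 3).
These are incompatible: 104 − 63 = 41 is not divisible by 3.
Therefore no such k exists.

No such integer exists.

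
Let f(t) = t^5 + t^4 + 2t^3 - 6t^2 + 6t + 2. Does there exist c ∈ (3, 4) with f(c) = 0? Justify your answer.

f has no root in that interval.

f(3) = 344 and f(4) = 1338, both positive, so a sign-change argument is unavailable; we show f keeps this sign on the whole interval.
Substitute t = 3 + u, where 0 < u < 1 on the interval. Expanding, f(3 + u) = u^5 + 16u^4 + 104u^3 + 336u^2 + 537u + 344.
The nonzero coefficients here are all positive, so for u > 0 every term is positive (or zero), and the constant term 344 is strictly positive.
Therefore f(t) > 0 throughout (3, 4), and f has no zero there.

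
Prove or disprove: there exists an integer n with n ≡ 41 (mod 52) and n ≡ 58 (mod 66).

No, no such integer exists.

Both moduli are multiples of 2 = gcd(52, 66), so any solution would satisfy n ≡ 41 and n ≡ 58 modulo 2 simultaneously.
However 41 ≡ 1 and 58 ≡ 0 (mod 2), and 1 ≠ 0.
Therefore no such n exists.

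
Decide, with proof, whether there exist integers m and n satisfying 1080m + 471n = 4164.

m = 37, n = -76

Every value of 1080m + 471n is a multiple of gcd(1080, 471) = 3; since 3 ∣ 4164, solutions exist.
Dividing through by 3 reduces the equation to 360m + 157n = 1388.
Euclidean algorithm: 360 = 2·157 + 46, 157 = 3·46 + 19, 46 = 2·19 + 8, 19 = 2·8 + 3, 8 = 2·3 + 2, 3 = 1·2 + 1, 2 = 2·1 + 0.
Back-substituting, 1 = 3 − 1·2 = 3 − (8 − 2·3) = −8 + 3·3 = −8 + 3·(19 − 2·8) = 3·19 − 7·8 = 3·19 − 7·(46 − 2·19) = −7·46 + 17·19 = −7·46 + 17·(157 − 3·46) = 17·157 − 58·46 = 17·157 − 58·(360 − 2·157) = −58·360 + 133·157; that is, 360·(-58) + 157·133 = 1.
Multiplying through by 1388: m = (-58)·1388 = -80504, n = 133·1388 = 184604 is a solution.
Adding 513·157 to m and subtracting 513·360 from n gives the tidier solution (37, -76).
Indeed 1080·37 + 471·(-76) = 39960 − 35796 = 4164.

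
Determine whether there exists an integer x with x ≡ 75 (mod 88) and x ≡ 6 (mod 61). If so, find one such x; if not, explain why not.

x = 1043

The moduli 88 and 61 are coprime, so by the Chinese Remainder Theorem a unique solution modulo 5368 exists.
Write x = 75 + 88t and require 75 + 88t ≡ 6 (mod 61), i.e. 88t ≡ 53 (mod 61).
88 ≡ 27 (mod 61), so this reads 27t ≡ 53 (mod 61). Note 27·52 = 1404 ≡ 1 (mod 61) (as 1404 − 1 = 23·61), so 27⁻¹ ≡ 52.
Therefore t ≡ 52·53 = 2756 ≡ 11 (mod 61).
Taking t = 11 gives x = 75 + 88·11 = 1043.
Verify: 1043 = 11·88 + 75 and 1043 = 17·61 + 6. ✓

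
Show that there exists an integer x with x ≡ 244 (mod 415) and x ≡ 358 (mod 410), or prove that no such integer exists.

There is no such integer.

Both moduli are multiples of 5 = gcd(415, 410), so any solution would satisfy x ≡ 244 and x ≡ 358 modulo 5 simultaneously.
These are incompatible: 244 − 358 = -114 is not divisible by 5.
Therefore no such x exists.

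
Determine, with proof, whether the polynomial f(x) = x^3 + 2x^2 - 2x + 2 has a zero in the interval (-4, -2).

Such a root exists.

f(-4) = -22 and f(-2) = 6, which have opposite signs.
Since f is a polynomial it is continuous on [-4, -2].
By the Intermediate Value Theorem f must vanish at some point of (-4, -2).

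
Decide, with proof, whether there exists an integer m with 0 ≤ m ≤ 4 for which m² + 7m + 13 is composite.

At m = 4: 4² + 7·4 + 13 = 57 = 3·19, which is composite.

m = 4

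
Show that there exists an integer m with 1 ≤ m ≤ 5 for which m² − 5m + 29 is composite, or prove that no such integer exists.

m = 4

At m = 4: 4² − 5·4 + 29 = 25 = 5·5, which is composite.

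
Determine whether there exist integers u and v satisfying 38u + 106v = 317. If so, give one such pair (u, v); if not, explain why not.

Any value of 38u + 106v is a multiple of gcd(38, 106) = 2.
However 317 leaves remainder 1 on division by 2.
Therefore 38u + 106v = 317 has no solution in integers.

No such integers exist.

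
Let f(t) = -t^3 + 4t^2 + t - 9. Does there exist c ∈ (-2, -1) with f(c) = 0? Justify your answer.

f(-2) = 13 and f(-1) = -5, which have opposite signs.
f is continuous everywhere (it is a polynomial), in particular on [-2, -1].
By the Intermediate Value Theorem, f takes the value 0 somewhere in the open interval.

Yes, f has a root in the interval.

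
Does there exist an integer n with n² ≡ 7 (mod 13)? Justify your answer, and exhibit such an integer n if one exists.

There is no such integer.

Since (13 − n)² ≡ n² (mod 13), it suffices to square n = 0, 1, …, 6: the residues are 0, 1, 4, 9, 3, 12, 10.
The set of squares mod 13 is therefore {0, 1, 3, 4, 9, 10, 12}, which does not contain 7.
Hence no integer n has n² ≡ 7 (mod 13).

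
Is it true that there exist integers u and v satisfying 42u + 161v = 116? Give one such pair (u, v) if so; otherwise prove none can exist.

There are no such integers.

gcd(42, 161) = 7, so every integer of the form 42u + 161v is a multiple of 7.
But 116 is not a multiple of 7 (it leaves remainder 4).
Hence no integers u, v satisfy the equation.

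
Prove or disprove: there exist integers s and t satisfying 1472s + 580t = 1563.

Any value of 1472s + 580t is a multiple of gcd(1472, 580) = 4.
However 1563 leaves remainder 3 on division by 4.
Therefore 1472s + 580t = 1563 has no solution in integers.

No, no such integers exist.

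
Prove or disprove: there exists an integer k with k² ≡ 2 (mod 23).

Take k = 5. Then 5² = 25 = 1·23 + 2, so 5² ≡ 2 (mod 23).

k = 5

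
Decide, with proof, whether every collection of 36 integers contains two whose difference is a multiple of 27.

Yes, this is always true.

Each integer lies in one of the 27 residue classes modulo 27.
With 36 integers and only 27 classes, the pigeonhole principle forces two of them, say a and b, into the same class.
Then a ≡ b (mod 27), i.e. 27 ∣ (a − b).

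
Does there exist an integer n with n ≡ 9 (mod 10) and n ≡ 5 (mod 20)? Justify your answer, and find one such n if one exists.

No, no such integer exists.

Both moduli are multiples of 10 = gcd(10, 20), so any solution would satisfy n ≡ 9 and n ≡ 5 modulo 10 simultaneously.
These are incompatible: 9 − 5 = 4 is not divisible by 10.
Therefore no such n exists.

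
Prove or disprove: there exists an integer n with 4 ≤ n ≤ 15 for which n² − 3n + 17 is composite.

At n = 13: 13² − 3·13 + 17 = 147 = 3·49, which is composite.

n = 13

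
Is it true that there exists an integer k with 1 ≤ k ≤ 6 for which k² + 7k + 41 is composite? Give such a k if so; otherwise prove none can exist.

At k = 4: 4² + 7·4 + 41 = 85 = 5·17, which is composite.

k = 4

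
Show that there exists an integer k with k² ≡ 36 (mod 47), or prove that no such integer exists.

k = 41

Take k = 41. Then 41² = 1681 = 35·47 + 36, so 41² ≡ 36 (mod 47).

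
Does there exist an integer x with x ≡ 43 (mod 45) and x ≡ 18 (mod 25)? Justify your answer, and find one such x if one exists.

The moduli are not coprime: gcd(45, 25) = 5. Compatibility requires 5 ∣ (18 − 43) = -25, which holds, so solutions exist.
In fact x = 43 itself already satisfies 43 mod 25 = 18.
Indeed 43 ≡ 43 (mod 45) and 43 ≡ 18 (mod 25).

x = 43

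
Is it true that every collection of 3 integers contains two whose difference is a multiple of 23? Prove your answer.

Consider the 3 integers 47, 48, 49. They lie in distinct residue classes modulo 23, since 3 ≤ 23.
Any two of them differ by at most 2 < 23 and by at least 1, so no difference is a multiple of 23.

No; for instance {47, 48, 49} is a counterexample.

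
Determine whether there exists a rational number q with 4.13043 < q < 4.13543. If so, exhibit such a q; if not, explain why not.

Scale by 15: the interval becomes (61.95645, 62.03145), which contains the integer 62.
Dividing back, 4.13043 < 62/15 < 4.13543, and 62/15 is rational.

q = 62/15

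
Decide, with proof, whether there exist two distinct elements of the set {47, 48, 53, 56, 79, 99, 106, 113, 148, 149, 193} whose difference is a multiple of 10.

48 mod 10 = 8 and 148 mod 10 = 8, so 148 − 48 = 100 = 10·10.

The pair (48, 148) works.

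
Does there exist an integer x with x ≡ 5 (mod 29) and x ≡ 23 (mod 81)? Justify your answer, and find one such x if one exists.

x = 266

The moduli 29 and 81 are coprime, so by the Chinese Remainder Theorem a unique solution modulo 2349 exists.
Write x = 5 + 29t and require 5 + 29t ≡ 23 (mod 81), i.e. 29t ≡ 18 (mod 81).
Invert 29 mod 81 by the Euclidean algorithm: 81 = 2·29 + 23, 29 = 1·23 + 6, 23 = 3·6 + 5, 6 = 1·5 + 1, 5 = 5·1 + 0; back-substituting, 1 = 6 − 1·5 = 6 − (23 − 3·6) = −23 + 4·6 = −23 + 4·(29 − 1·23) = 4·29 − 5·23 = 4·29 − 5·(81 − 2·29) = −5·81 + 14·29. Hence 29·14 ≡ 1, so 29⁻¹ ≡ 14 (mod 81).
Therefore t ≡ 14·18 = 252 ≡ 9 (mod 81).
With t = 9: x = 5 + 29·9 = 266.
Indeed 266 ≡ 5 (mod 29) and 266 ≡ 23 (mod 81).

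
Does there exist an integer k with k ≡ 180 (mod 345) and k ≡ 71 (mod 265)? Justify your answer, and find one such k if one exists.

Both moduli are multiples of 5 = gcd(345, 265), so any solution would satisfy k ≡ 180 and k ≡ 71 modulo 5 simultaneously.
However 180 ≡ 0 and 71 ≡ 1 (mod 5), and 0 ≠ 1.
So no integer satisfies both congruences.

No, no such integer exists.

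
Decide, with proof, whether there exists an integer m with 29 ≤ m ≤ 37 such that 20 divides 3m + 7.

m = 31

For m = 29, 30 the values 94, 97 are not multiples of 20. m = 31 works, since 3·31 + 7 = 100 = 5·20.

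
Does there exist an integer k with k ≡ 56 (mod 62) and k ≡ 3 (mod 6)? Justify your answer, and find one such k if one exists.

Reduce both congruences modulo 2, which divides 62 and 6: they say k ≡ 56 (mod 2) and k ≡ 3 (mod 2).
These are incompatible: 56 − 3 = 53 is not divisible by 2.
Therefore no such k exists.

No such integer exists.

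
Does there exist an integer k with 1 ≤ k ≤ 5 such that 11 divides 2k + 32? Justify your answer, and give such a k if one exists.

There is no such integer k in that range.

The values of 2k + 32 for k = 1, 2, …, 5 are 34, 36, 38, 40, 42; reduced mod 11 these are 1, 3, 5, 7, 9.
None is 0, so 11 never divides 2k + 32 on this range.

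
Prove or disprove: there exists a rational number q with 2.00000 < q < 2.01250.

Look for a denominator N such that an integer falls strictly between N·2.00000 and N·2.01250. N = 81 works: 81·2.00000 = 162.00000 < 163 < 163.01250 = 81·2.01250.
Hence 163/81 is a rational number with 2.00000 < 163/81 < 2.01250.

q = 163/81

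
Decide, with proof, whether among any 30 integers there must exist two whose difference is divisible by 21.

True.

Partition the integers by their residue mod 21; there are 21 classes.
Since 30 > 21, two of the 30 integers must share a residue class by the pigeonhole principle; call them a and b.
Their difference a − b is then a multiple of 21.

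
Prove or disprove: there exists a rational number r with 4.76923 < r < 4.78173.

Look for a denominator N such that an integer falls strictly between N·4.76923 and N·4.78173. N = 9 works: 9·4.76923 = 42.92307 < 43 < 43.03557 = 9·4.78173.
Hence 43/9 is a rational number with 4.76923 < 43/9 < 4.78173.

r = 43/9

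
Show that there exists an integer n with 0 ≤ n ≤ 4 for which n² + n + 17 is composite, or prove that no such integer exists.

The values for n = 0, 1, …, 4 are 17, 19, 23, 29, 37, and each of these is prime.
So no value in the range makes the expression composite.

No such integer n in that range exists.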